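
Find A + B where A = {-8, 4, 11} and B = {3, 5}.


A + B = {a + b : a ∈ A, b ∈ B}.
Enumerate all |A|·|B| = 3·2 = 6 pairs (a, b) and collect distinct sums.
a = -8: -8+3=-5, -8+5=-3
a = 4: 4+3=7, 4+5=9
a = 11: 11+3=14, 11+5=16
Collecting distinct sums: A + B = {-5, -3, 7, 9, 14, 16}
|A + B| = 6

A + B = {-5, -3, 7, 9, 14, 16}


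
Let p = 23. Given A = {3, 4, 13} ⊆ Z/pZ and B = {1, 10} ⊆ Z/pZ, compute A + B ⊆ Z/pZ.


Work in Z/23Z: reduce every sum a + b modulo 23.
Enumerate all 6 pairs:
a = 3: 3+1=4, 3+10=13
a = 4: 4+1=5, 4+10=14
a = 13: 13+1=14, 13+10=0
Distinct residues collected: {0, 4, 5, 13, 14}
|A + B| = 5 (out of 23 total residues).

A + B = {0, 4, 5, 13, 14}


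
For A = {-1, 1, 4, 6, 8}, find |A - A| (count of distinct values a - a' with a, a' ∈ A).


A - A = {a - a' : a, a' ∈ A}; |A| = 5.
Bounds: 2|A|-1 ≤ |A - A| ≤ |A|² - |A| + 1, i.e. 9 ≤ |A - A| ≤ 21.
Note: 0 ∈ A - A always (from a - a). The set is symmetric: if d ∈ A - A then -d ∈ A - A.
Enumerate nonzero differences d = a - a' with a > a' (then include -d):
Positive differences: {2, 3, 4, 5, 7, 9}
Full difference set: {0} ∪ (positive diffs) ∪ (negative diffs).
|A - A| = 1 + 2·6 = 13 (matches direct enumeration: 13).

|A - A| = 13


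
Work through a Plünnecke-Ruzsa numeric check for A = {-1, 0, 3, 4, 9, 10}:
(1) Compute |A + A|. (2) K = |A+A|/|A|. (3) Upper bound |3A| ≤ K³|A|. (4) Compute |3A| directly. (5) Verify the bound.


|A| = 6.
Step 1: Compute A + A by enumerating all 36 pairs.
A + A = {-2, -1, 0, 2, 3, 4, 6, 7, 8, 9, 10, 12, 13, 14, 18, 19, 20}, so |A + A| = 17.
Step 2: Doubling constant K = |A + A|/|A| = 17/6 = 17/6 ≈ 2.8333.
Step 3: Plünnecke-Ruzsa gives |3A| ≤ K³·|A| = (2.8333)³ · 6 ≈ 136.4722.
Step 4: Compute 3A = A + A + A directly by enumerating all triples (a,b,c) ∈ A³; |3A| = 32.
Step 5: Check 32 ≤ 136.4722? Yes ✓.

K = 17/6, Plünnecke-Ruzsa bound K³|A| ≈ 136.4722, |3A| = 32, inequality holds.


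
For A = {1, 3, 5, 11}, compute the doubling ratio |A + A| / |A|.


|A| = 4.
Compute A + A by enumerating all 16 pairs.
A + A = {2, 4, 6, 8, 10, 12, 14, 16, 22}, so |A + A| = 9.
K = |A + A| / |A| = 9/4 (already in lowest terms) ≈ 2.2500.
Reference: AP of size 4 gives K = 7/4 ≈ 1.7500; a fully generic set of size 4 gives K ≈ 2.5000.

|A| = 4, |A + A| = 9, K = 9/4.


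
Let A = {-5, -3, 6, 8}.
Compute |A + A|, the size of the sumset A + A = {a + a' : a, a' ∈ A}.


A + A = {a + a' : a, a' ∈ A}; |A| = 4.
General bounds: 2|A| - 1 ≤ |A + A| ≤ |A|(|A|+1)/2, i.e. 7 ≤ |A + A| ≤ 10.
Lower bound 2|A|-1 is attained iff A is an arithmetic progression.
Enumerate sums a + a' for a ≤ a' (symmetric, so this suffices):
a = -5: -5+-5=-10, -5+-3=-8, -5+6=1, -5+8=3
a = -3: -3+-3=-6, -3+6=3, -3+8=5
a = 6: 6+6=12, 6+8=14
a = 8: 8+8=16
Distinct sums: {-10, -8, -6, 1, 3, 5, 12, 14, 16}
|A + A| = 9

|A + A| = 9


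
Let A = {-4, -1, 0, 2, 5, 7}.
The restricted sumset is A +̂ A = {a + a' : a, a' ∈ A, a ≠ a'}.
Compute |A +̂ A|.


Restricted sumset: A +̂ A = {a + a' : a ∈ A, a' ∈ A, a ≠ a'}.
Equivalently, take A + A and drop any sum 2a that is achievable ONLY as a + a for a ∈ A (i.e. sums representable only with equal summands).
Enumerate pairs (a, a') with a < a' (symmetric, so each unordered pair gives one sum; this covers all a ≠ a'):
  -4 + -1 = -5
  -4 + 0 = -4
  -4 + 2 = -2
  -4 + 5 = 1
  -4 + 7 = 3
  -1 + 0 = -1
  -1 + 2 = 1
  -1 + 5 = 4
  -1 + 7 = 6
  0 + 2 = 2
  0 + 5 = 5
  0 + 7 = 7
  2 + 5 = 7
  2 + 7 = 9
  5 + 7 = 12
Collected distinct sums: {-5, -4, -2, -1, 1, 2, 3, 4, 5, 6, 7, 9, 12}
|A +̂ A| = 13
(Reference bound: |A +̂ A| ≥ 2|A| - 3 for |A| ≥ 2, with |A| = 6 giving ≥ 9.)

|A +̂ A| = 13


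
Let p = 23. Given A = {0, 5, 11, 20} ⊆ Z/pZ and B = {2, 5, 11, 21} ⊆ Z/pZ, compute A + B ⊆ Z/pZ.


Work in Z/23Z: reduce every sum a + b modulo 23.
Enumerate all 16 pairs:
a = 0: 0+2=2, 0+5=5, 0+11=11, 0+21=21
a = 5: 5+2=7, 5+5=10, 5+11=16, 5+21=3
a = 11: 11+2=13, 11+5=16, 11+11=22, 11+21=9
a = 20: 20+2=22, 20+5=2, 20+11=8, 20+21=18
Distinct residues collected: {2, 3, 5, 7, 8, 9, 10, 11, 13, 16, 18, 21, 22}
|A + B| = 13 (out of 23 total residues).

A + B = {2, 3, 5, 7, 8, 9, 10, 11, 13, 16, 18, 21, 22}


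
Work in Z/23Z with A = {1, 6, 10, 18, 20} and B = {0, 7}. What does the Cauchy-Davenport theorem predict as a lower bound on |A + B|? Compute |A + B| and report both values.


Cauchy-Davenport: |A + B| ≥ min(p, |A| + |B| - 1) for A, B nonempty in Z/pZ.
|A| = 5, |B| = 2, p = 23.
CD lower bound = min(23, 5 + 2 - 1) = min(23, 6) = 6.
Compute A + B mod 23 directly:
a = 1: 1+0=1, 1+7=8
a = 6: 6+0=6, 6+7=13
a = 10: 10+0=10, 10+7=17
a = 18: 18+0=18, 18+7=2
a = 20: 20+0=20, 20+7=4
A + B = {1, 2, 4, 6, 8, 10, 13, 17, 18, 20}, so |A + B| = 10.
Verify: 10 ≥ 6? Yes ✓.

CD lower bound = 6, actual |A + B| = 10.


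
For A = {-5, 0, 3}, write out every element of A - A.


A - A = {a - a' : a, a' ∈ A}.
Compute a - a' for each ordered pair (a, a'):
a = -5: -5--5=0, -5-0=-5, -5-3=-8
a = 0: 0--5=5, 0-0=0, 0-3=-3
a = 3: 3--5=8, 3-0=3, 3-3=0
Collecting distinct values (and noting 0 appears from a-a):
A - A = {-8, -5, -3, 0, 3, 5, 8}
|A - A| = 7

A - A = {-8, -5, -3, 0, 3, 5, 8}


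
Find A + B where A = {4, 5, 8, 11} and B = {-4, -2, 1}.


A + B = {a + b : a ∈ A, b ∈ B}.
Enumerate all |A|·|B| = 4·3 = 12 pairs (a, b) and collect distinct sums.
a = 4: 4+-4=0, 4+-2=2, 4+1=5
a = 5: 5+-4=1, 5+-2=3, 5+1=6
a = 8: 8+-4=4, 8+-2=6, 8+1=9
a = 11: 11+-4=7, 11+-2=9, 11+1=12
Collecting distinct sums: A + B = {0, 1, 2, 3, 4, 5, 6, 7, 9, 12}
|A + B| = 10

A + B = {0, 1, 2, 3, 4, 5, 6, 7, 9, 12}


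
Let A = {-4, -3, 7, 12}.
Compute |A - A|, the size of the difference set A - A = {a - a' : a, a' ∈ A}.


A - A = {a - a' : a, a' ∈ A}; |A| = 4.
Bounds: 2|A|-1 ≤ |A - A| ≤ |A|² - |A| + 1, i.e. 7 ≤ |A - A| ≤ 13.
Note: 0 ∈ A - A always (from a - a). The set is symmetric: if d ∈ A - A then -d ∈ A - A.
Enumerate nonzero differences d = a - a' with a > a' (then include -d):
Positive differences: {1, 5, 10, 11, 15, 16}
Full difference set: {0} ∪ (positive diffs) ∪ (negative diffs).
|A - A| = 1 + 2·6 = 13 (matches direct enumeration: 13).

|A - A| = 13


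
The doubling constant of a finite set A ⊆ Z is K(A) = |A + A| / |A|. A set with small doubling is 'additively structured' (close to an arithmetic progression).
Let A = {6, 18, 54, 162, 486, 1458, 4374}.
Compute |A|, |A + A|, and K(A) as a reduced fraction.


|A| = 7.
Compute A + A by enumerating all 49 pairs.
A + A = {12, 24, 36, 60, 72, 108, 168, 180, 216, 324, 492, 504, 540, 648, 972, 1464, 1476, 1512, 1620, 1944, 2916, 4380, 4392, 4428, 4536, 4860, 5832, 8748}, so |A + A| = 28.
K = |A + A| / |A| = 28/7 = 4/1 ≈ 4.0000.
Reference: AP of size 7 gives K = 13/7 ≈ 1.8571; a fully generic set of size 7 gives K ≈ 4.0000.

|A| = 7, |A + A| = 28, K = 28/7 = 4/1.


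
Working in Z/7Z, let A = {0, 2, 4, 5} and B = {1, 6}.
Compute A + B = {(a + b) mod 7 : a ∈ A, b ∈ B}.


Work in Z/7Z: reduce every sum a + b modulo 7.
Enumerate all 8 pairs:
a = 0: 0+1=1, 0+6=6
a = 2: 2+1=3, 2+6=1
a = 4: 4+1=5, 4+6=3
a = 5: 5+1=6, 5+6=4
Distinct residues collected: {1, 3, 4, 5, 6}
|A + B| = 5 (out of 7 total residues).

A + B = {1, 3, 4, 5, 6}


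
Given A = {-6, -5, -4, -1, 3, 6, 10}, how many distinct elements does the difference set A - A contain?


A - A = {a - a' : a, a' ∈ A}; |A| = 7.
Bounds: 2|A|-1 ≤ |A - A| ≤ |A|² - |A| + 1, i.e. 13 ≤ |A - A| ≤ 43.
Note: 0 ∈ A - A always (from a - a). The set is symmetric: if d ∈ A - A then -d ∈ A - A.
Enumerate nonzero differences d = a - a' with a > a' (then include -d):
Positive differences: {1, 2, 3, 4, 5, 7, 8, 9, 10, 11, 12, 14, 15, 16}
Full difference set: {0} ∪ (positive diffs) ∪ (negative diffs).
|A - A| = 1 + 2·14 = 29 (matches direct enumeration: 29).

|A - A| = 29


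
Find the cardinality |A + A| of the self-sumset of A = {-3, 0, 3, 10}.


A + A = {a + a' : a, a' ∈ A}; |A| = 4.
General bounds: 2|A| - 1 ≤ |A + A| ≤ |A|(|A|+1)/2, i.e. 7 ≤ |A + A| ≤ 10.
Lower bound 2|A|-1 is attained iff A is an arithmetic progression.
Enumerate sums a + a' for a ≤ a' (symmetric, so this suffices):
a = -3: -3+-3=-6, -3+0=-3, -3+3=0, -3+10=7
a = 0: 0+0=0, 0+3=3, 0+10=10
a = 3: 3+3=6, 3+10=13
a = 10: 10+10=20
Distinct sums: {-6, -3, 0, 3, 6, 7, 10, 13, 20}
|A + A| = 9

|A + A| = 9


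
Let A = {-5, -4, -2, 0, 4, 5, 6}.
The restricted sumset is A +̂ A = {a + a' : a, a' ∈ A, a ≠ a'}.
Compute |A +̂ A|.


Restricted sumset: A +̂ A = {a + a' : a ∈ A, a' ∈ A, a ≠ a'}.
Equivalently, take A + A and drop any sum 2a that is achievable ONLY as a + a for a ∈ A (i.e. sums representable only with equal summands).
Enumerate pairs (a, a') with a < a' (symmetric, so each unordered pair gives one sum; this covers all a ≠ a'):
  -5 + -4 = -9
  -5 + -2 = -7
  -5 + 0 = -5
  -5 + 4 = -1
  -5 + 5 = 0
  -5 + 6 = 1
  -4 + -2 = -6
  -4 + 0 = -4
  -4 + 4 = 0
  -4 + 5 = 1
  -4 + 6 = 2
  -2 + 0 = -2
  -2 + 4 = 2
  -2 + 5 = 3
  -2 + 6 = 4
  0 + 4 = 4
  0 + 5 = 5
  0 + 6 = 6
  4 + 5 = 9
  4 + 6 = 10
  5 + 6 = 11
Collected distinct sums: {-9, -7, -6, -5, -4, -2, -1, 0, 1, 2, 3, 4, 5, 6, 9, 10, 11}
|A +̂ A| = 17
(Reference bound: |A +̂ A| ≥ 2|A| - 3 for |A| ≥ 2, with |A| = 7 giving ≥ 11.)

|A +̂ A| = 17


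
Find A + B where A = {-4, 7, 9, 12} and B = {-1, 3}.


A + B = {a + b : a ∈ A, b ∈ B}.
Enumerate all |A|·|B| = 4·2 = 8 pairs (a, b) and collect distinct sums.
a = -4: -4+-1=-5, -4+3=-1
a = 7: 7+-1=6, 7+3=10
a = 9: 9+-1=8, 9+3=12
a = 12: 12+-1=11, 12+3=15
Collecting distinct sums: A + B = {-5, -1, 6, 8, 10, 11, 12, 15}
|A + B| = 8

A + B = {-5, -1, 6, 8, 10, 11, 12, 15}


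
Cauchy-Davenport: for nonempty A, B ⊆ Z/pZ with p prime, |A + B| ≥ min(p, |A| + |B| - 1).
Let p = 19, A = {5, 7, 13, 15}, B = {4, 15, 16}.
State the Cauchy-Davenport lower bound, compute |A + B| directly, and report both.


Cauchy-Davenport: |A + B| ≥ min(p, |A| + |B| - 1) for A, B nonempty in Z/pZ.
|A| = 4, |B| = 3, p = 19.
CD lower bound = min(19, 4 + 3 - 1) = min(19, 6) = 6.
Compute A + B mod 19 directly:
a = 5: 5+4=9, 5+15=1, 5+16=2
a = 7: 7+4=11, 7+15=3, 7+16=4
a = 13: 13+4=17, 13+15=9, 13+16=10
a = 15: 15+4=0, 15+15=11, 15+16=12
A + B = {0, 1, 2, 3, 4, 9, 10, 11, 12, 17}, so |A + B| = 10.
Verify: 10 ≥ 6? Yes ✓.

CD lower bound = 6, actual |A + B| = 10.


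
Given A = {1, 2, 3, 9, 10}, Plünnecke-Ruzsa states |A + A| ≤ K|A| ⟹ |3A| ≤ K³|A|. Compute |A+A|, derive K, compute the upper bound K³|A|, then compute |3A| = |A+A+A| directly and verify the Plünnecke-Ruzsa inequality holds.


|A| = 5.
Step 1: Compute A + A by enumerating all 25 pairs.
A + A = {2, 3, 4, 5, 6, 10, 11, 12, 13, 18, 19, 20}, so |A + A| = 12.
Step 2: Doubling constant K = |A + A|/|A| = 12/5 = 12/5 ≈ 2.4000.
Step 3: Plünnecke-Ruzsa gives |3A| ≤ K³·|A| = (2.4000)³ · 5 ≈ 69.1200.
Step 4: Compute 3A = A + A + A directly by enumerating all triples (a,b,c) ∈ A³; |3A| = 22.
Step 5: Check 22 ≤ 69.1200? Yes ✓.

K = 12/5, Plünnecke-Ruzsa bound K³|A| ≈ 69.1200, |3A| = 22, inequality holds.


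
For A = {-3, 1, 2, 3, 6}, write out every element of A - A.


A - A = {a - a' : a, a' ∈ A}.
Compute a - a' for each ordered pair (a, a'):
a = -3: -3--3=0, -3-1=-4, -3-2=-5, -3-3=-6, -3-6=-9
a = 1: 1--3=4, 1-1=0, 1-2=-1, 1-3=-2, 1-6=-5
a = 2: 2--3=5, 2-1=1, 2-2=0, 2-3=-1, 2-6=-4
a = 3: 3--3=6, 3-1=2, 3-2=1, 3-3=0, 3-6=-3
a = 6: 6--3=9, 6-1=5, 6-2=4, 6-3=3, 6-6=0
Collecting distinct values (and noting 0 appears from a-a):
A - A = {-9, -6, -5, -4, -3, -2, -1, 0, 1, 2, 3, 4, 5, 6, 9}
|A - A| = 15

A - A = {-9, -6, -5, -4, -3, -2, -1, 0, 1, 2, 3, 4, 5, 6, 9}


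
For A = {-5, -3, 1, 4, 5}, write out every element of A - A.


A - A = {a - a' : a, a' ∈ A}.
Compute a - a' for each ordered pair (a, a'):
a = -5: -5--5=0, -5--3=-2, -5-1=-6, -5-4=-9, -5-5=-10
a = -3: -3--5=2, -3--3=0, -3-1=-4, -3-4=-7, -3-5=-8
a = 1: 1--5=6, 1--3=4, 1-1=0, 1-4=-3, 1-5=-4
a = 4: 4--5=9, 4--3=7, 4-1=3, 4-4=0, 4-5=-1
a = 5: 5--5=10, 5--3=8, 5-1=4, 5-4=1, 5-5=0
Collecting distinct values (and noting 0 appears from a-a):
A - A = {-10, -9, -8, -7, -6, -4, -3, -2, -1, 0, 1, 2, 3, 4, 6, 7, 8, 9, 10}
|A - A| = 19

A - A = {-10, -9, -8, -7, -6, -4, -3, -2, -1, 0, 1, 2, 3, 4, 6, 7, 8, 9, 10}


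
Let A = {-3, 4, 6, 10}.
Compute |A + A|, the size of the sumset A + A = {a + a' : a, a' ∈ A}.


A + A = {a + a' : a, a' ∈ A}; |A| = 4.
General bounds: 2|A| - 1 ≤ |A + A| ≤ |A|(|A|+1)/2, i.e. 7 ≤ |A + A| ≤ 10.
Lower bound 2|A|-1 is attained iff A is an arithmetic progression.
Enumerate sums a + a' for a ≤ a' (symmetric, so this suffices):
a = -3: -3+-3=-6, -3+4=1, -3+6=3, -3+10=7
a = 4: 4+4=8, 4+6=10, 4+10=14
a = 6: 6+6=12, 6+10=16
a = 10: 10+10=20
Distinct sums: {-6, 1, 3, 7, 8, 10, 12, 14, 16, 20}
|A + A| = 10

|A + A| = 10


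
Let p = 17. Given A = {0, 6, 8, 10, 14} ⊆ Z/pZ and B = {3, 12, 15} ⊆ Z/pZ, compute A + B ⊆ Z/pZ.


Work in Z/17Z: reduce every sum a + b modulo 17.
Enumerate all 15 pairs:
a = 0: 0+3=3, 0+12=12, 0+15=15
a = 6: 6+3=9, 6+12=1, 6+15=4
a = 8: 8+3=11, 8+12=3, 8+15=6
a = 10: 10+3=13, 10+12=5, 10+15=8
a = 14: 14+3=0, 14+12=9, 14+15=12
Distinct residues collected: {0, 1, 3, 4, 5, 6, 8, 9, 11, 12, 13, 15}
|A + B| = 12 (out of 17 total residues).

A + B = {0, 1, 3, 4, 5, 6, 8, 9, 11, 12, 13, 15}


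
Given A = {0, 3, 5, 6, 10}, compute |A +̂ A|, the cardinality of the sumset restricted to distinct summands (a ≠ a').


Restricted sumset: A +̂ A = {a + a' : a ∈ A, a' ∈ A, a ≠ a'}.
Equivalently, take A + A and drop any sum 2a that is achievable ONLY as a + a for a ∈ A (i.e. sums representable only with equal summands).
Enumerate pairs (a, a') with a < a' (symmetric, so each unordered pair gives one sum; this covers all a ≠ a'):
  0 + 3 = 3
  0 + 5 = 5
  0 + 6 = 6
  0 + 10 = 10
  3 + 5 = 8
  3 + 6 = 9
  3 + 10 = 13
  5 + 6 = 11
  5 + 10 = 15
  6 + 10 = 16
Collected distinct sums: {3, 5, 6, 8, 9, 10, 11, 13, 15, 16}
|A +̂ A| = 10
(Reference bound: |A +̂ A| ≥ 2|A| - 3 for |A| ≥ 2, with |A| = 5 giving ≥ 7.)

|A +̂ A| = 10


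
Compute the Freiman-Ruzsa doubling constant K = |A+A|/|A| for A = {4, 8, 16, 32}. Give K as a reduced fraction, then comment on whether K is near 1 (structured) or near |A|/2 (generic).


|A| = 4.
Compute A + A by enumerating all 16 pairs.
A + A = {8, 12, 16, 20, 24, 32, 36, 40, 48, 64}, so |A + A| = 10.
K = |A + A| / |A| = 10/4 = 5/2 ≈ 2.5000.
Reference: AP of size 4 gives K = 7/4 ≈ 1.7500; a fully generic set of size 4 gives K ≈ 2.5000.

|A| = 4, |A + A| = 10, K = 10/4 = 5/2.


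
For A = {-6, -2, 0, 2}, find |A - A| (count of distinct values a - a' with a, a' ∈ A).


A - A = {a - a' : a, a' ∈ A}; |A| = 4.
Bounds: 2|A|-1 ≤ |A - A| ≤ |A|² - |A| + 1, i.e. 7 ≤ |A - A| ≤ 13.
Note: 0 ∈ A - A always (from a - a). The set is symmetric: if d ∈ A - A then -d ∈ A - A.
Enumerate nonzero differences d = a - a' with a > a' (then include -d):
Positive differences: {2, 4, 6, 8}
Full difference set: {0} ∪ (positive diffs) ∪ (negative diffs).
|A - A| = 1 + 2·4 = 9 (matches direct enumeration: 9).

|A - A| = 9


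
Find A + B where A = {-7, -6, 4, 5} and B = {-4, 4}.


A + B = {a + b : a ∈ A, b ∈ B}.
Enumerate all |A|·|B| = 4·2 = 8 pairs (a, b) and collect distinct sums.
a = -7: -7+-4=-11, -7+4=-3
a = -6: -6+-4=-10, -6+4=-2
a = 4: 4+-4=0, 4+4=8
a = 5: 5+-4=1, 5+4=9
Collecting distinct sums: A + B = {-11, -10, -3, -2, 0, 1, 8, 9}
|A + B| = 8

A + B = {-11, -10, -3, -2, 0, 1, 8, 9}


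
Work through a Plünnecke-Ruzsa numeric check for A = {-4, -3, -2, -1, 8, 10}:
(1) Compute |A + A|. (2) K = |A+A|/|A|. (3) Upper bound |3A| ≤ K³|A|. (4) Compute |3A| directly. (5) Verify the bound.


|A| = 6.
Step 1: Compute A + A by enumerating all 36 pairs.
A + A = {-8, -7, -6, -5, -4, -3, -2, 4, 5, 6, 7, 8, 9, 16, 18, 20}, so |A + A| = 16.
Step 2: Doubling constant K = |A + A|/|A| = 16/6 = 16/6 ≈ 2.6667.
Step 3: Plünnecke-Ruzsa gives |3A| ≤ K³·|A| = (2.6667)³ · 6 ≈ 113.7778.
Step 4: Compute 3A = A + A + A directly by enumerating all triples (a,b,c) ∈ A³; |3A| = 31.
Step 5: Check 31 ≤ 113.7778? Yes ✓.

K = 16/6, Plünnecke-Ruzsa bound K³|A| ≈ 113.7778, |3A| = 31, inequality holds.


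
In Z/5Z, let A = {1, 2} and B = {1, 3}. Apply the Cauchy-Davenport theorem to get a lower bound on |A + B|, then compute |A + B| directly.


Cauchy-Davenport: |A + B| ≥ min(p, |A| + |B| - 1) for A, B nonempty in Z/pZ.
|A| = 2, |B| = 2, p = 5.
CD lower bound = min(5, 2 + 2 - 1) = min(5, 3) = 3.
Compute A + B mod 5 directly:
a = 1: 1+1=2, 1+3=4
a = 2: 2+1=3, 2+3=0
A + B = {0, 2, 3, 4}, so |A + B| = 4.
Verify: 4 ≥ 3? Yes ✓.

CD lower bound = 3, actual |A + B| = 4.


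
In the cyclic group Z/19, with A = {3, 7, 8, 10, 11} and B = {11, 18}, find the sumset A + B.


Work in Z/19Z: reduce every sum a + b modulo 19.
Enumerate all 10 pairs:
a = 3: 3+11=14, 3+18=2
a = 7: 7+11=18, 7+18=6
a = 8: 8+11=0, 8+18=7
a = 10: 10+11=2, 10+18=9
a = 11: 11+11=3, 11+18=10
Distinct residues collected: {0, 2, 3, 6, 7, 9, 10, 14, 18}
|A + B| = 9 (out of 19 total residues).

A + B = {0, 2, 3, 6, 7, 9, 10, 14, 18}


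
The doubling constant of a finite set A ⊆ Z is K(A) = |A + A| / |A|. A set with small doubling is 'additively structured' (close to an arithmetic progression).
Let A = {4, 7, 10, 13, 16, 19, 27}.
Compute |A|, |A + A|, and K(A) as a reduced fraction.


|A| = 7.
Compute A + A by enumerating all 49 pairs.
A + A = {8, 11, 14, 17, 20, 23, 26, 29, 31, 32, 34, 35, 37, 38, 40, 43, 46, 54}, so |A + A| = 18.
K = |A + A| / |A| = 18/7 (already in lowest terms) ≈ 2.5714.
Reference: AP of size 7 gives K = 13/7 ≈ 1.8571; a fully generic set of size 7 gives K ≈ 4.0000.

|A| = 7, |A + A| = 18, K = 18/7.


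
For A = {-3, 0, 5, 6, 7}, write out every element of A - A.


A - A = {a - a' : a, a' ∈ A}.
Compute a - a' for each ordered pair (a, a'):
a = -3: -3--3=0, -3-0=-3, -3-5=-8, -3-6=-9, -3-7=-10
a = 0: 0--3=3, 0-0=0, 0-5=-5, 0-6=-6, 0-7=-7
a = 5: 5--3=8, 5-0=5, 5-5=0, 5-6=-1, 5-7=-2
a = 6: 6--3=9, 6-0=6, 6-5=1, 6-6=0, 6-7=-1
a = 7: 7--3=10, 7-0=7, 7-5=2, 7-6=1, 7-7=0
Collecting distinct values (and noting 0 appears from a-a):
A - A = {-10, -9, -8, -7, -6, -5, -3, -2, -1, 0, 1, 2, 3, 5, 6, 7, 8, 9, 10}
|A - A| = 19

A - A = {-10, -9, -8, -7, -6, -5, -3, -2, -1, 0, 1, 2, 3, 5, 6, 7, 8, 9, 10}


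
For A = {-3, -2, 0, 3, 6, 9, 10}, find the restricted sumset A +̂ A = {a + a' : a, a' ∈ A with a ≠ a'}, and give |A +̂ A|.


Restricted sumset: A +̂ A = {a + a' : a ∈ A, a' ∈ A, a ≠ a'}.
Equivalently, take A + A and drop any sum 2a that is achievable ONLY as a + a for a ∈ A (i.e. sums representable only with equal summands).
Enumerate pairs (a, a') with a < a' (symmetric, so each unordered pair gives one sum; this covers all a ≠ a'):
  -3 + -2 = -5
  -3 + 0 = -3
  -3 + 3 = 0
  -3 + 6 = 3
  -3 + 9 = 6
  -3 + 10 = 7
  -2 + 0 = -2
  -2 + 3 = 1
  -2 + 6 = 4
  -2 + 9 = 7
  -2 + 10 = 8
  0 + 3 = 3
  0 + 6 = 6
  0 + 9 = 9
  0 + 10 = 10
  3 + 6 = 9
  3 + 9 = 12
  3 + 10 = 13
  6 + 9 = 15
  6 + 10 = 16
  9 + 10 = 19
Collected distinct sums: {-5, -3, -2, 0, 1, 3, 4, 6, 7, 8, 9, 10, 12, 13, 15, 16, 19}
|A +̂ A| = 17
(Reference bound: |A +̂ A| ≥ 2|A| - 3 for |A| ≥ 2, with |A| = 7 giving ≥ 11.)

|A +̂ A| = 17


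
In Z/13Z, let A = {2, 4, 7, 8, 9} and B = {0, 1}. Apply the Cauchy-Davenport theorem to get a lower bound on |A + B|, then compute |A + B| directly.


Cauchy-Davenport: |A + B| ≥ min(p, |A| + |B| - 1) for A, B nonempty in Z/pZ.
|A| = 5, |B| = 2, p = 13.
CD lower bound = min(13, 5 + 2 - 1) = min(13, 6) = 6.
Compute A + B mod 13 directly:
a = 2: 2+0=2, 2+1=3
a = 4: 4+0=4, 4+1=5
a = 7: 7+0=7, 7+1=8
a = 8: 8+0=8, 8+1=9
a = 9: 9+0=9, 9+1=10
A + B = {2, 3, 4, 5, 7, 8, 9, 10}, so |A + B| = 8.
Verify: 8 ≥ 6? Yes ✓.

CD lower bound = 6, actual |A + B| = 8.


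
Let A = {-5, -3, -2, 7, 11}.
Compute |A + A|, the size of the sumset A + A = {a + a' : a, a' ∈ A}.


A + A = {a + a' : a, a' ∈ A}; |A| = 5.
General bounds: 2|A| - 1 ≤ |A + A| ≤ |A|(|A|+1)/2, i.e. 9 ≤ |A + A| ≤ 15.
Lower bound 2|A|-1 is attained iff A is an arithmetic progression.
Enumerate sums a + a' for a ≤ a' (symmetric, so this suffices):
a = -5: -5+-5=-10, -5+-3=-8, -5+-2=-7, -5+7=2, -5+11=6
a = -3: -3+-3=-6, -3+-2=-5, -3+7=4, -3+11=8
a = -2: -2+-2=-4, -2+7=5, -2+11=9
a = 7: 7+7=14, 7+11=18
a = 11: 11+11=22
Distinct sums: {-10, -8, -7, -6, -5, -4, 2, 4, 5, 6, 8, 9, 14, 18, 22}
|A + A| = 15

|A + A| = 15


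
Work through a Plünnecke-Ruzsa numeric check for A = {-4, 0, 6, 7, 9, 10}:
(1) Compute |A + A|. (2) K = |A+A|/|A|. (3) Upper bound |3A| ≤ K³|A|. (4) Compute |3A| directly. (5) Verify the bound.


|A| = 6.
Step 1: Compute A + A by enumerating all 36 pairs.
A + A = {-8, -4, 0, 2, 3, 5, 6, 7, 9, 10, 12, 13, 14, 15, 16, 17, 18, 19, 20}, so |A + A| = 19.
Step 2: Doubling constant K = |A + A|/|A| = 19/6 = 19/6 ≈ 3.1667.
Step 3: Plünnecke-Ruzsa gives |3A| ≤ K³·|A| = (3.1667)³ · 6 ≈ 190.5278.
Step 4: Compute 3A = A + A + A directly by enumerating all triples (a,b,c) ∈ A³; |3A| = 35.
Step 5: Check 35 ≤ 190.5278? Yes ✓.

K = 19/6, Plünnecke-Ruzsa bound K³|A| ≈ 190.5278, |3A| = 35, inequality holds.


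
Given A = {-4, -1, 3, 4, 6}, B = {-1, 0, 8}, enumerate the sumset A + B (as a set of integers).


A + B = {a + b : a ∈ A, b ∈ B}.
Enumerate all |A|·|B| = 5·3 = 15 pairs (a, b) and collect distinct sums.
a = -4: -4+-1=-5, -4+0=-4, -4+8=4
a = -1: -1+-1=-2, -1+0=-1, -1+8=7
a = 3: 3+-1=2, 3+0=3, 3+8=11
a = 4: 4+-1=3, 4+0=4, 4+8=12
a = 6: 6+-1=5, 6+0=6, 6+8=14
Collecting distinct sums: A + B = {-5, -4, -2, -1, 2, 3, 4, 5, 6, 7, 11, 12, 14}
|A + B| = 13

A + B = {-5, -4, -2, -1, 2, 3, 4, 5, 6, 7, 11, 12, 14}


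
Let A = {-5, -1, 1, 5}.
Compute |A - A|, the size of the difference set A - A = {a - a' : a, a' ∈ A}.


A - A = {a - a' : a, a' ∈ A}; |A| = 4.
Bounds: 2|A|-1 ≤ |A - A| ≤ |A|² - |A| + 1, i.e. 7 ≤ |A - A| ≤ 13.
Note: 0 ∈ A - A always (from a - a). The set is symmetric: if d ∈ A - A then -d ∈ A - A.
Enumerate nonzero differences d = a - a' with a > a' (then include -d):
Positive differences: {2, 4, 6, 10}
Full difference set: {0} ∪ (positive diffs) ∪ (negative diffs).
|A - A| = 1 + 2·4 = 9 (matches direct enumeration: 9).

|A - A| = 9


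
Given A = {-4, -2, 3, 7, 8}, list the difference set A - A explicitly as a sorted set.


A - A = {a - a' : a, a' ∈ A}.
Compute a - a' for each ordered pair (a, a'):
a = -4: -4--4=0, -4--2=-2, -4-3=-7, -4-7=-11, -4-8=-12
a = -2: -2--4=2, -2--2=0, -2-3=-5, -2-7=-9, -2-8=-10
a = 3: 3--4=7, 3--2=5, 3-3=0, 3-7=-4, 3-8=-5
a = 7: 7--4=11, 7--2=9, 7-3=4, 7-7=0, 7-8=-1
a = 8: 8--4=12, 8--2=10, 8-3=5, 8-7=1, 8-8=0
Collecting distinct values (and noting 0 appears from a-a):
A - A = {-12, -11, -10, -9, -7, -5, -4, -2, -1, 0, 1, 2, 4, 5, 7, 9, 10, 11, 12}
|A - A| = 19

A - A = {-12, -11, -10, -9, -7, -5, -4, -2, -1, 0, 1, 2, 4, 5, 7, 9, 10, 11, 12}


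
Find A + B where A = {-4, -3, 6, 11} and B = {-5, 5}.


A + B = {a + b : a ∈ A, b ∈ B}.
Enumerate all |A|·|B| = 4·2 = 8 pairs (a, b) and collect distinct sums.
a = -4: -4+-5=-9, -4+5=1
a = -3: -3+-5=-8, -3+5=2
a = 6: 6+-5=1, 6+5=11
a = 11: 11+-5=6, 11+5=16
Collecting distinct sums: A + B = {-9, -8, 1, 2, 6, 11, 16}
|A + B| = 7

A + B = {-9, -8, 1, 2, 6, 11, 16}


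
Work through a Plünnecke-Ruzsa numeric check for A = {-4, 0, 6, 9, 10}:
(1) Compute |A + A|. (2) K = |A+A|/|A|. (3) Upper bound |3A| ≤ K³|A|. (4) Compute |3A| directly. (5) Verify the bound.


|A| = 5.
Step 1: Compute A + A by enumerating all 25 pairs.
A + A = {-8, -4, 0, 2, 5, 6, 9, 10, 12, 15, 16, 18, 19, 20}, so |A + A| = 14.
Step 2: Doubling constant K = |A + A|/|A| = 14/5 = 14/5 ≈ 2.8000.
Step 3: Plünnecke-Ruzsa gives |3A| ≤ K³·|A| = (2.8000)³ · 5 ≈ 109.7600.
Step 4: Compute 3A = A + A + A directly by enumerating all triples (a,b,c) ∈ A³; |3A| = 29.
Step 5: Check 29 ≤ 109.7600? Yes ✓.

K = 14/5, Plünnecke-Ruzsa bound K³|A| ≈ 109.7600, |3A| = 29, inequality holds.


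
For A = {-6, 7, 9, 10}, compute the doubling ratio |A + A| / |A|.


|A| = 4.
Compute A + A by enumerating all 16 pairs.
A + A = {-12, 1, 3, 4, 14, 16, 17, 18, 19, 20}, so |A + A| = 10.
K = |A + A| / |A| = 10/4 = 5/2 ≈ 2.5000.
Reference: AP of size 4 gives K = 7/4 ≈ 1.7500; a fully generic set of size 4 gives K ≈ 2.5000.

|A| = 4, |A + A| = 10, K = 10/4 = 5/2.


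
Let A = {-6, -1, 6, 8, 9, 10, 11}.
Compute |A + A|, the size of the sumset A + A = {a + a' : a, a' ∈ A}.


A + A = {a + a' : a, a' ∈ A}; |A| = 7.
General bounds: 2|A| - 1 ≤ |A + A| ≤ |A|(|A|+1)/2, i.e. 13 ≤ |A + A| ≤ 28.
Lower bound 2|A|-1 is attained iff A is an arithmetic progression.
Enumerate sums a + a' for a ≤ a' (symmetric, so this suffices):
a = -6: -6+-6=-12, -6+-1=-7, -6+6=0, -6+8=2, -6+9=3, -6+10=4, -6+11=5
a = -1: -1+-1=-2, -1+6=5, -1+8=7, -1+9=8, -1+10=9, -1+11=10
a = 6: 6+6=12, 6+8=14, 6+9=15, 6+10=16, 6+11=17
a = 8: 8+8=16, 8+9=17, 8+10=18, 8+11=19
a = 9: 9+9=18, 9+10=19, 9+11=20
a = 10: 10+10=20, 10+11=21
a = 11: 11+11=22
Distinct sums: {-12, -7, -2, 0, 2, 3, 4, 5, 7, 8, 9, 10, 12, 14, 15, 16, 17, 18, 19, 20, 21, 22}
|A + A| = 22

|A + A| = 22


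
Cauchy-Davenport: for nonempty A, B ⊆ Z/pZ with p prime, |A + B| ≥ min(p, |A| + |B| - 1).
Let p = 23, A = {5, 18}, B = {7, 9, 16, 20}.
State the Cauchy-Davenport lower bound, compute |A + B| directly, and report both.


Cauchy-Davenport: |A + B| ≥ min(p, |A| + |B| - 1) for A, B nonempty in Z/pZ.
|A| = 2, |B| = 4, p = 23.
CD lower bound = min(23, 2 + 4 - 1) = min(23, 5) = 5.
Compute A + B mod 23 directly:
a = 5: 5+7=12, 5+9=14, 5+16=21, 5+20=2
a = 18: 18+7=2, 18+9=4, 18+16=11, 18+20=15
A + B = {2, 4, 11, 12, 14, 15, 21}, so |A + B| = 7.
Verify: 7 ≥ 5? Yes ✓.

CD lower bound = 5, actual |A + B| = 7.


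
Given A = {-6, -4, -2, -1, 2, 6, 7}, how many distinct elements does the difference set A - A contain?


A - A = {a - a' : a, a' ∈ A}; |A| = 7.
Bounds: 2|A|-1 ≤ |A - A| ≤ |A|² - |A| + 1, i.e. 13 ≤ |A - A| ≤ 43.
Note: 0 ∈ A - A always (from a - a). The set is symmetric: if d ∈ A - A then -d ∈ A - A.
Enumerate nonzero differences d = a - a' with a > a' (then include -d):
Positive differences: {1, 2, 3, 4, 5, 6, 7, 8, 9, 10, 11, 12, 13}
Full difference set: {0} ∪ (positive diffs) ∪ (negative diffs).
|A - A| = 1 + 2·13 = 27 (matches direct enumeration: 27).

|A - A| = 27


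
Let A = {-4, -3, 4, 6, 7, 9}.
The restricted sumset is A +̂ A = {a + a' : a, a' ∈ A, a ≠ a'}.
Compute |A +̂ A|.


Restricted sumset: A +̂ A = {a + a' : a ∈ A, a' ∈ A, a ≠ a'}.
Equivalently, take A + A and drop any sum 2a that is achievable ONLY as a + a for a ∈ A (i.e. sums representable only with equal summands).
Enumerate pairs (a, a') with a < a' (symmetric, so each unordered pair gives one sum; this covers all a ≠ a'):
  -4 + -3 = -7
  -4 + 4 = 0
  -4 + 6 = 2
  -4 + 7 = 3
  -4 + 9 = 5
  -3 + 4 = 1
  -3 + 6 = 3
  -3 + 7 = 4
  -3 + 9 = 6
  4 + 6 = 10
  4 + 7 = 11
  4 + 9 = 13
  6 + 7 = 13
  6 + 9 = 15
  7 + 9 = 16
Collected distinct sums: {-7, 0, 1, 2, 3, 4, 5, 6, 10, 11, 13, 15, 16}
|A +̂ A| = 13
(Reference bound: |A +̂ A| ≥ 2|A| - 3 for |A| ≥ 2, with |A| = 6 giving ≥ 9.)

|A +̂ A| = 13


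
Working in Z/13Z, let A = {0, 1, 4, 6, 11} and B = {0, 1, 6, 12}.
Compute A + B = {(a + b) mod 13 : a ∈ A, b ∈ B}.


Work in Z/13Z: reduce every sum a + b modulo 13.
Enumerate all 20 pairs:
a = 0: 0+0=0, 0+1=1, 0+6=6, 0+12=12
a = 1: 1+0=1, 1+1=2, 1+6=7, 1+12=0
a = 4: 4+0=4, 4+1=5, 4+6=10, 4+12=3
a = 6: 6+0=6, 6+1=7, 6+6=12, 6+12=5
a = 11: 11+0=11, 11+1=12, 11+6=4, 11+12=10
Distinct residues collected: {0, 1, 2, 3, 4, 5, 6, 7, 10, 11, 12}
|A + B| = 11 (out of 13 total residues).

A + B = {0, 1, 2, 3, 4, 5, 6, 7, 10, 11, 12}


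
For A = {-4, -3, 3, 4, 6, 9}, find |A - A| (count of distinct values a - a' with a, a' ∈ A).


A - A = {a - a' : a, a' ∈ A}; |A| = 6.
Bounds: 2|A|-1 ≤ |A - A| ≤ |A|² - |A| + 1, i.e. 11 ≤ |A - A| ≤ 31.
Note: 0 ∈ A - A always (from a - a). The set is symmetric: if d ∈ A - A then -d ∈ A - A.
Enumerate nonzero differences d = a - a' with a > a' (then include -d):
Positive differences: {1, 2, 3, 5, 6, 7, 8, 9, 10, 12, 13}
Full difference set: {0} ∪ (positive diffs) ∪ (negative diffs).
|A - A| = 1 + 2·11 = 23 (matches direct enumeration: 23).

|A - A| = 23


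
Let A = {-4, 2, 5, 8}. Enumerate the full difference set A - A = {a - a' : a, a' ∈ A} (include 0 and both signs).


A - A = {a - a' : a, a' ∈ A}.
Compute a - a' for each ordered pair (a, a'):
a = -4: -4--4=0, -4-2=-6, -4-5=-9, -4-8=-12
a = 2: 2--4=6, 2-2=0, 2-5=-3, 2-8=-6
a = 5: 5--4=9, 5-2=3, 5-5=0, 5-8=-3
a = 8: 8--4=12, 8-2=6, 8-5=3, 8-8=0
Collecting distinct values (and noting 0 appears from a-a):
A - A = {-12, -9, -6, -3, 0, 3, 6, 9, 12}
|A - A| = 9

A - A = {-12, -9, -6, -3, 0, 3, 6, 9, 12}


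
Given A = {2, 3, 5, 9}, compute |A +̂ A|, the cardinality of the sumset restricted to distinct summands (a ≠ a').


Restricted sumset: A +̂ A = {a + a' : a ∈ A, a' ∈ A, a ≠ a'}.
Equivalently, take A + A and drop any sum 2a that is achievable ONLY as a + a for a ∈ A (i.e. sums representable only with equal summands).
Enumerate pairs (a, a') with a < a' (symmetric, so each unordered pair gives one sum; this covers all a ≠ a'):
  2 + 3 = 5
  2 + 5 = 7
  2 + 9 = 11
  3 + 5 = 8
  3 + 9 = 12
  5 + 9 = 14
Collected distinct sums: {5, 7, 8, 11, 12, 14}
|A +̂ A| = 6
(Reference bound: |A +̂ A| ≥ 2|A| - 3 for |A| ≥ 2, with |A| = 4 giving ≥ 5.)

|A +̂ A| = 6


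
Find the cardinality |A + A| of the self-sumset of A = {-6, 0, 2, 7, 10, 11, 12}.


A + A = {a + a' : a, a' ∈ A}; |A| = 7.
General bounds: 2|A| - 1 ≤ |A + A| ≤ |A|(|A|+1)/2, i.e. 13 ≤ |A + A| ≤ 28.
Lower bound 2|A|-1 is attained iff A is an arithmetic progression.
Enumerate sums a + a' for a ≤ a' (symmetric, so this suffices):
a = -6: -6+-6=-12, -6+0=-6, -6+2=-4, -6+7=1, -6+10=4, -6+11=5, -6+12=6
a = 0: 0+0=0, 0+2=2, 0+7=7, 0+10=10, 0+11=11, 0+12=12
a = 2: 2+2=4, 2+7=9, 2+10=12, 2+11=13, 2+12=14
a = 7: 7+7=14, 7+10=17, 7+11=18, 7+12=19
a = 10: 10+10=20, 10+11=21, 10+12=22
a = 11: 11+11=22, 11+12=23
a = 12: 12+12=24
Distinct sums: {-12, -6, -4, 0, 1, 2, 4, 5, 6, 7, 9, 10, 11, 12, 13, 14, 17, 18, 19, 20, 21, 22, 23, 24}
|A + A| = 24

|A + A| = 24


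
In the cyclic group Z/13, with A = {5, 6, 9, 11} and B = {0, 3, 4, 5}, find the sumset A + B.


Work in Z/13Z: reduce every sum a + b modulo 13.
Enumerate all 16 pairs:
a = 5: 5+0=5, 5+3=8, 5+4=9, 5+5=10
a = 6: 6+0=6, 6+3=9, 6+4=10, 6+5=11
a = 9: 9+0=9, 9+3=12, 9+4=0, 9+5=1
a = 11: 11+0=11, 11+3=1, 11+4=2, 11+5=3
Distinct residues collected: {0, 1, 2, 3, 5, 6, 8, 9, 10, 11, 12}
|A + B| = 11 (out of 13 total residues).

A + B = {0, 1, 2, 3, 5, 6, 8, 9, 10, 11, 12}


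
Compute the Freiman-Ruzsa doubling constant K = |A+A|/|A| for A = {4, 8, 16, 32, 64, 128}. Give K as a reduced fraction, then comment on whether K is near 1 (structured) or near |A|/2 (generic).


|A| = 6.
Compute A + A by enumerating all 36 pairs.
A + A = {8, 12, 16, 20, 24, 32, 36, 40, 48, 64, 68, 72, 80, 96, 128, 132, 136, 144, 160, 192, 256}, so |A + A| = 21.
K = |A + A| / |A| = 21/6 = 7/2 ≈ 3.5000.
Reference: AP of size 6 gives K = 11/6 ≈ 1.8333; a fully generic set of size 6 gives K ≈ 3.5000.

|A| = 6, |A + A| = 21, K = 21/6 = 7/2.


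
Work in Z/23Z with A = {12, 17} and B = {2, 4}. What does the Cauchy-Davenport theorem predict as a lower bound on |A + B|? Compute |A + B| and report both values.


Cauchy-Davenport: |A + B| ≥ min(p, |A| + |B| - 1) for A, B nonempty in Z/pZ.
|A| = 2, |B| = 2, p = 23.
CD lower bound = min(23, 2 + 2 - 1) = min(23, 3) = 3.
Compute A + B mod 23 directly:
a = 12: 12+2=14, 12+4=16
a = 17: 17+2=19, 17+4=21
A + B = {14, 16, 19, 21}, so |A + B| = 4.
Verify: 4 ≥ 3? Yes ✓.

CD lower bound = 3, actual |A + B| = 4.


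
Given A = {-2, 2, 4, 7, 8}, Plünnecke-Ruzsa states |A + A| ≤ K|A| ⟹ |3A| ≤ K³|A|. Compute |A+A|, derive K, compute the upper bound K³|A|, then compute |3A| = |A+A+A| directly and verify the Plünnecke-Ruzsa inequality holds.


|A| = 5.
Step 1: Compute A + A by enumerating all 25 pairs.
A + A = {-4, 0, 2, 4, 5, 6, 8, 9, 10, 11, 12, 14, 15, 16}, so |A + A| = 14.
Step 2: Doubling constant K = |A + A|/|A| = 14/5 = 14/5 ≈ 2.8000.
Step 3: Plünnecke-Ruzsa gives |3A| ≤ K³·|A| = (2.8000)³ · 5 ≈ 109.7600.
Step 4: Compute 3A = A + A + A directly by enumerating all triples (a,b,c) ∈ A³; |3A| = 25.
Step 5: Check 25 ≤ 109.7600? Yes ✓.

K = 14/5, Plünnecke-Ruzsa bound K³|A| ≈ 109.7600, |3A| = 25, inequality holds.


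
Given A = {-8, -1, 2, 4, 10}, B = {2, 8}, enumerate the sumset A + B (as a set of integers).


A + B = {a + b : a ∈ A, b ∈ B}.
Enumerate all |A|·|B| = 5·2 = 10 pairs (a, b) and collect distinct sums.
a = -8: -8+2=-6, -8+8=0
a = -1: -1+2=1, -1+8=7
a = 2: 2+2=4, 2+8=10
a = 4: 4+2=6, 4+8=12
a = 10: 10+2=12, 10+8=18
Collecting distinct sums: A + B = {-6, 0, 1, 4, 6, 7, 10, 12, 18}
|A + B| = 9

A + B = {-6, 0, 1, 4, 6, 7, 10, 12, 18}


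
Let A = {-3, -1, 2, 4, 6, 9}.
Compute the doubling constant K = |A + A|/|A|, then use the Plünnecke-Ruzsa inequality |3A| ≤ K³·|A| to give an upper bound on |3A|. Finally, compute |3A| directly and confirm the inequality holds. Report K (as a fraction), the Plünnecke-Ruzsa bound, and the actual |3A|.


|A| = 6.
Step 1: Compute A + A by enumerating all 36 pairs.
A + A = {-6, -4, -2, -1, 1, 3, 4, 5, 6, 8, 10, 11, 12, 13, 15, 18}, so |A + A| = 16.
Step 2: Doubling constant K = |A + A|/|A| = 16/6 = 16/6 ≈ 2.6667.
Step 3: Plünnecke-Ruzsa gives |3A| ≤ K³·|A| = (2.6667)³ · 6 ≈ 113.7778.
Step 4: Compute 3A = A + A + A directly by enumerating all triples (a,b,c) ∈ A³; |3A| = 31.
Step 5: Check 31 ≤ 113.7778? Yes ✓.

K = 16/6, Plünnecke-Ruzsa bound K³|A| ≈ 113.7778, |3A| = 31, inequality holds.


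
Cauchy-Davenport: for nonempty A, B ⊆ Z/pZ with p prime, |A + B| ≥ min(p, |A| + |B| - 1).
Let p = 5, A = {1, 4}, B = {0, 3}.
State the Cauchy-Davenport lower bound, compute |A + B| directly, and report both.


Cauchy-Davenport: |A + B| ≥ min(p, |A| + |B| - 1) for A, B nonempty in Z/pZ.
|A| = 2, |B| = 2, p = 5.
CD lower bound = min(5, 2 + 2 - 1) = min(5, 3) = 3.
Compute A + B mod 5 directly:
a = 1: 1+0=1, 1+3=4
a = 4: 4+0=4, 4+3=2
A + B = {1, 2, 4}, so |A + B| = 3.
Verify: 3 ≥ 3? Yes ✓.

CD lower bound = 3, actual |A + B| = 3.


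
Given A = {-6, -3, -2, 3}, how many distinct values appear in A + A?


A + A = {a + a' : a, a' ∈ A}; |A| = 4.
General bounds: 2|A| - 1 ≤ |A + A| ≤ |A|(|A|+1)/2, i.e. 7 ≤ |A + A| ≤ 10.
Lower bound 2|A|-1 is attained iff A is an arithmetic progression.
Enumerate sums a + a' for a ≤ a' (symmetric, so this suffices):
a = -6: -6+-6=-12, -6+-3=-9, -6+-2=-8, -6+3=-3
a = -3: -3+-3=-6, -3+-2=-5, -3+3=0
a = -2: -2+-2=-4, -2+3=1
a = 3: 3+3=6
Distinct sums: {-12, -9, -8, -6, -5, -4, -3, 0, 1, 6}
|A + A| = 10

|A + A| = 10


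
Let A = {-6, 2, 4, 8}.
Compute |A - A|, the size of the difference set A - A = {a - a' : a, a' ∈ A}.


A - A = {a - a' : a, a' ∈ A}; |A| = 4.
Bounds: 2|A|-1 ≤ |A - A| ≤ |A|² - |A| + 1, i.e. 7 ≤ |A - A| ≤ 13.
Note: 0 ∈ A - A always (from a - a). The set is symmetric: if d ∈ A - A then -d ∈ A - A.
Enumerate nonzero differences d = a - a' with a > a' (then include -d):
Positive differences: {2, 4, 6, 8, 10, 14}
Full difference set: {0} ∪ (positive diffs) ∪ (negative diffs).
|A - A| = 1 + 2·6 = 13 (matches direct enumeration: 13).

|A - A| = 13


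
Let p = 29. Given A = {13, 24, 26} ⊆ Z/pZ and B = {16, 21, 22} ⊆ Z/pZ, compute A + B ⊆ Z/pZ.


Work in Z/29Z: reduce every sum a + b modulo 29.
Enumerate all 9 pairs:
a = 13: 13+16=0, 13+21=5, 13+22=6
a = 24: 24+16=11, 24+21=16, 24+22=17
a = 26: 26+16=13, 26+21=18, 26+22=19
Distinct residues collected: {0, 5, 6, 11, 13, 16, 17, 18, 19}
|A + B| = 9 (out of 29 total residues).

A + B = {0, 5, 6, 11, 13, 16, 17, 18, 19}


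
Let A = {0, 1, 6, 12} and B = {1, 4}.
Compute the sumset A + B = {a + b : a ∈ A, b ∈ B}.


A + B = {a + b : a ∈ A, b ∈ B}.
Enumerate all |A|·|B| = 4·2 = 8 pairs (a, b) and collect distinct sums.
a = 0: 0+1=1, 0+4=4
a = 1: 1+1=2, 1+4=5
a = 6: 6+1=7, 6+4=10
a = 12: 12+1=13, 12+4=16
Collecting distinct sums: A + B = {1, 2, 4, 5, 7, 10, 13, 16}
|A + B| = 8

A + B = {1, 2, 4, 5, 7, 10, 13, 16}


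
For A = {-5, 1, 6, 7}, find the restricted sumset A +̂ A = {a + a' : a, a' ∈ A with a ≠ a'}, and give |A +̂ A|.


Restricted sumset: A +̂ A = {a + a' : a ∈ A, a' ∈ A, a ≠ a'}.
Equivalently, take A + A and drop any sum 2a that is achievable ONLY as a + a for a ∈ A (i.e. sums representable only with equal summands).
Enumerate pairs (a, a') with a < a' (symmetric, so each unordered pair gives one sum; this covers all a ≠ a'):
  -5 + 1 = -4
  -5 + 6 = 1
  -5 + 7 = 2
  1 + 6 = 7
  1 + 7 = 8
  6 + 7 = 13
Collected distinct sums: {-4, 1, 2, 7, 8, 13}
|A +̂ A| = 6
(Reference bound: |A +̂ A| ≥ 2|A| - 3 for |A| ≥ 2, with |A| = 4 giving ≥ 5.)

|A +̂ A| = 6


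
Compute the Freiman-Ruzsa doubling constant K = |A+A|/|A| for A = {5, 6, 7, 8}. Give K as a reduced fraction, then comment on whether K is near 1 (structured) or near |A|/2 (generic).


|A| = 4.
Compute A + A by enumerating all 16 pairs.
A + A = {10, 11, 12, 13, 14, 15, 16}, so |A + A| = 7.
K = |A + A| / |A| = 7/4 (already in lowest terms) ≈ 1.7500.
Reference: AP of size 4 gives K = 7/4 ≈ 1.7500; a fully generic set of size 4 gives K ≈ 2.5000.

|A| = 4, |A + A| = 7, K = 7/4.


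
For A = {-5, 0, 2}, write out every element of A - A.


A - A = {a - a' : a, a' ∈ A}.
Compute a - a' for each ordered pair (a, a'):
a = -5: -5--5=0, -5-0=-5, -5-2=-7
a = 0: 0--5=5, 0-0=0, 0-2=-2
a = 2: 2--5=7, 2-0=2, 2-2=0
Collecting distinct values (and noting 0 appears from a-a):
A - A = {-7, -5, -2, 0, 2, 5, 7}
|A - A| = 7

A - A = {-7, -5, -2, 0, 2, 5, 7}


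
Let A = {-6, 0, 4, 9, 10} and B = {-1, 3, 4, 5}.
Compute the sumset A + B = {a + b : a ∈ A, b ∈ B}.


A + B = {a + b : a ∈ A, b ∈ B}.
Enumerate all |A|·|B| = 5·4 = 20 pairs (a, b) and collect distinct sums.
a = -6: -6+-1=-7, -6+3=-3, -6+4=-2, -6+5=-1
a = 0: 0+-1=-1, 0+3=3, 0+4=4, 0+5=5
a = 4: 4+-1=3, 4+3=7, 4+4=8, 4+5=9
a = 9: 9+-1=8, 9+3=12, 9+4=13, 9+5=14
a = 10: 10+-1=9, 10+3=13, 10+4=14, 10+5=15
Collecting distinct sums: A + B = {-7, -3, -2, -1, 3, 4, 5, 7, 8, 9, 12, 13, 14, 15}
|A + B| = 14

A + B = {-7, -3, -2, -1, 3, 4, 5, 7, 8, 9, 12, 13, 14, 15}


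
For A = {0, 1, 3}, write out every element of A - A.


A - A = {a - a' : a, a' ∈ A}.
Compute a - a' for each ordered pair (a, a'):
a = 0: 0-0=0, 0-1=-1, 0-3=-3
a = 1: 1-0=1, 1-1=0, 1-3=-2
a = 3: 3-0=3, 3-1=2, 3-3=0
Collecting distinct values (and noting 0 appears from a-a):
A - A = {-3, -2, -1, 0, 1, 2, 3}
|A - A| = 7

A - A = {-3, -2, -1, 0, 1, 2, 3}


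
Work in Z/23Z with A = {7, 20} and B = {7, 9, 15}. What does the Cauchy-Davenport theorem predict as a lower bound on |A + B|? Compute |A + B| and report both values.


Cauchy-Davenport: |A + B| ≥ min(p, |A| + |B| - 1) for A, B nonempty in Z/pZ.
|A| = 2, |B| = 3, p = 23.
CD lower bound = min(23, 2 + 3 - 1) = min(23, 4) = 4.
Compute A + B mod 23 directly:
a = 7: 7+7=14, 7+9=16, 7+15=22
a = 20: 20+7=4, 20+9=6, 20+15=12
A + B = {4, 6, 12, 14, 16, 22}, so |A + B| = 6.
Verify: 6 ≥ 4? Yes ✓.

CD lower bound = 4, actual |A + B| = 6.


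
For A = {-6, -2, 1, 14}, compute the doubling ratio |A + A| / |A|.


|A| = 4.
Compute A + A by enumerating all 16 pairs.
A + A = {-12, -8, -5, -4, -1, 2, 8, 12, 15, 28}, so |A + A| = 10.
K = |A + A| / |A| = 10/4 = 5/2 ≈ 2.5000.
Reference: AP of size 4 gives K = 7/4 ≈ 1.7500; a fully generic set of size 4 gives K ≈ 2.5000.

|A| = 4, |A + A| = 10, K = 10/4 = 5/2.


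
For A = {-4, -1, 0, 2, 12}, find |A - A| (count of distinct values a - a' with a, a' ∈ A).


A - A = {a - a' : a, a' ∈ A}; |A| = 5.
Bounds: 2|A|-1 ≤ |A - A| ≤ |A|² - |A| + 1, i.e. 9 ≤ |A - A| ≤ 21.
Note: 0 ∈ A - A always (from a - a). The set is symmetric: if d ∈ A - A then -d ∈ A - A.
Enumerate nonzero differences d = a - a' with a > a' (then include -d):
Positive differences: {1, 2, 3, 4, 6, 10, 12, 13, 16}
Full difference set: {0} ∪ (positive diffs) ∪ (negative diffs).
|A - A| = 1 + 2·9 = 19 (matches direct enumeration: 19).

|A - A| = 19
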